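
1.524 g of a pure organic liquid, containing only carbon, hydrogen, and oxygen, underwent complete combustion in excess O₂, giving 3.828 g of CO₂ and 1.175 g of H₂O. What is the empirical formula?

mol C = 3.828 g CO₂ ÷ 44.009 g/mol = 0.086982 mol
mol H = 2 × 1.175 g H₂O ÷ 18.015 g/mol = 0.13045 mol
mass O = 1.524 − (1.0447 + 0.13149) = 0.34777 g → mol O = 0.34777 ÷ 15.999 = 0.021737 mol
Divide by the smallest (0.021737 mol): C 4.002, H 6.001, O 1.000

C4H6O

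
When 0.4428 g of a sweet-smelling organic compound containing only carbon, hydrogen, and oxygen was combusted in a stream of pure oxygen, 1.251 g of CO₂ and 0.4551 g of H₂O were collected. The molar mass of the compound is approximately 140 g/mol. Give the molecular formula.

mol C = 1.251 g CO₂ ÷ 44.009 g/mol = 0.028426 mol
mol H = 2 × 0.4551 g H₂O ÷ 18.015 g/mol = 0.050525 mol
mass O = 0.4428 − (0.34142 + 0.050929) = 0.050447 g → mol O = 0.050447 ÷ 15.999 = 0.0031531 mol
Divide by the smallest (0.0031531 mol): C 9.015, H 16.024, O 1.000
Empirical formula: C9H16O
Empirical-formula mass = 140.23 g/mol; 140 ÷ 140.23 ≈ 1, so the molecular formula is C9H16O.

C9H16O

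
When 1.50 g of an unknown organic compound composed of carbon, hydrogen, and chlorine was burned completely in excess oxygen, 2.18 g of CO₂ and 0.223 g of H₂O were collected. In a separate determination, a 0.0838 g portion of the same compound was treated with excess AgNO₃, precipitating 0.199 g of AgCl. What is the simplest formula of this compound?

C2HCl

mol C = 2.18 g CO₂ ÷ 44.009 g/mol = 0.04954 mol
mol H = 2 × 0.223 g H₂O ÷ 18.015 g/mol = 0.02476 mol
From the AgCl data: mol Cl per gram of compound = (0.199 ÷ 143.318) ÷ 0.0838 = 0.01657 mol/g, so in the 1.50 g combustion sample mol Cl = 0.02485 mol
Divide by the smallest (0.02476 mol): C 2.001, H 1.000, Cl 1.004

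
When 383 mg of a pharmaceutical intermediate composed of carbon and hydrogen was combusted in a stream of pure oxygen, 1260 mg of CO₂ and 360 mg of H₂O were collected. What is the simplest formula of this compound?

C5H7

mol C = 1.26 g CO₂ ÷ 44.009 g/mol = 0.02863 mol
mol H = 2 × 0.360 g H₂O ÷ 18.015 g/mol = 0.03997 mol
Divide by the smallest (0.02863 mol): C 1.000, H 1.396
Multiplying each by 5 gives whole numbers: C 5.00, H 6.98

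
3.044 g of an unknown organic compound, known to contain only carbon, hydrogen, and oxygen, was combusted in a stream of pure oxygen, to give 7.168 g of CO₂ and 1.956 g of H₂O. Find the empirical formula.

C3H4O

mol C = 7.168 g CO₂ ÷ 44.009 g/mol = 0.16288 mol
mol H = 2 × 1.956 g H₂O ÷ 18.015 g/mol = 0.21715 mol
mass O = 3.044 − (1.9563 + 0.21889) = 0.86881 g → mol O = 0.86881 ÷ 15.999 = 0.054304 mol
Divide by the smallest (0.054304 mol): C 2.999, H 3.999, O 1.000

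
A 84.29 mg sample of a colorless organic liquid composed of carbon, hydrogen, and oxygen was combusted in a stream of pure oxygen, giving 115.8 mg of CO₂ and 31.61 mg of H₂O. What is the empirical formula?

C6H8O7

mol C = 0.1158 g CO₂ ÷ 44.009 g/mol = 0.0026313 mol
mol H = 2 × 0.03161 g H₂O ÷ 18.015 g/mol = 0.0035093 mol
mass O = 0.08429 − (0.031604 + 0.0035374) = 0.049148 g → mol O = 0.049148 ÷ 15.999 = 0.0030720 mol
Divide by the smallest (0.0026313 mol): C 1.000, H 1.334, O 1.167
Multiplying each by 6 gives whole numbers: C 6.00, H 8.00, O 7.00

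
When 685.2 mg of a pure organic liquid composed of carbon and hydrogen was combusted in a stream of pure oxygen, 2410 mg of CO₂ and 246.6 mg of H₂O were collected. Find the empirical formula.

C2H

mol C = 2.410 g CO₂ ÷ 44.009 g/mol = 0.054762 mol
mol H = 2 × 0.2466 g H₂O ÷ 18.015 g/mol = 0.027377 mol
Divide by the smallest (0.027377 mol): C 2.000, H 1.000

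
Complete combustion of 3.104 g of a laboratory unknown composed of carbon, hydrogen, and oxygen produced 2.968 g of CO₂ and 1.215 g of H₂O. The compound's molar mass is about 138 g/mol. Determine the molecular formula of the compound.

mol C = 2.968 g CO₂ ÷ 44.009 g/mol = 0.067441 mol
mol H = 2 × 1.215 g H₂O ÷ 18.015 g/mol = 0.13489 mol
mass O = 3.104 − (0.81003 + 0.13597) = 2.1580 g → mol O = 2.1580 ÷ 15.999 = 0.13488 mol
Divide by the smallest (0.067441 mol): C 1.000, H 2.000, O 2.000
Empirical formula: CH2O2
Empirical-formula mass = 46.02 g/mol; 138 ÷ 46.02 ≈ 3, so the molecular formula is C3H6O6.

C3H6O6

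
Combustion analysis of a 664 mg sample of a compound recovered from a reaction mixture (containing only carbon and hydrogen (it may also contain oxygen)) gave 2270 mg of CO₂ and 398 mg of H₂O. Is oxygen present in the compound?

mol C = 2.27 g CO₂ ÷ 44.009 g/mol = 0.05158 mol
mol H = 2 × 0.398 g H₂O ÷ 18.015 g/mol = 0.04419 mol
C and H together account for 0.6641 g — essentially the entire 0.664 g sample — so the compound contains no oxygen.

no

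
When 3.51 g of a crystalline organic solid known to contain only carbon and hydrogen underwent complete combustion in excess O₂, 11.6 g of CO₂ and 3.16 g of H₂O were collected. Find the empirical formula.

mol C = 11.6 g CO₂ ÷ 44.009 g/mol = 0.2636 mol
mol H = 2 × 3.16 g H₂O ÷ 18.015 g/mol = 0.3508 mol
Divide by the smallest (0.2636 mol): C 1.000, H 1.331
Multiplying each by 3 gives whole numbers: C 3.00, H 3.99

C3H4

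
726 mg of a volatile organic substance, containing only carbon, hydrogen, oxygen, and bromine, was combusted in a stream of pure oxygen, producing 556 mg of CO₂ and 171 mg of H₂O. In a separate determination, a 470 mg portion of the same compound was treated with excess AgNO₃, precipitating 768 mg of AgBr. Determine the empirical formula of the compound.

mol C = 0.556 g CO₂ ÷ 44.009 g/mol = 0.01263 mol
mol H = 2 × 0.171 g H₂O ÷ 18.015 g/mol = 0.01898 mol
From the AgBr data: mol Br per gram of compound = (0.768 ÷ 187.772) ÷ 0.470 = 0.008702 mol/g, so in the 0.726 g combustion sample mol Br = 0.006318 mol
mass O = 0.726 − (0.1517 + 0.01914 + 0.5048) = 0.05030 g → mol O = 0.05030 ÷ 15.999 = 0.003144 mol
Divide by the smallest (0.003144 mol): C 4.019, H 6.039, Br 2.010, O 1.000

C4H6Br2O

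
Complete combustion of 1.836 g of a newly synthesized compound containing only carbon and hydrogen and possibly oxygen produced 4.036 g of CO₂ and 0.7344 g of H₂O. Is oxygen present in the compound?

mol C = 4.036 g CO₂ ÷ 44.009 g/mol = 0.091709 mol
mol H = 2 × 0.7344 g H₂O ÷ 18.015 g/mol = 0.081532 mol
C and H account for only 1.1837 g of the 1.836 g sample; the remaining 0.65230 g must be oxygen.

yes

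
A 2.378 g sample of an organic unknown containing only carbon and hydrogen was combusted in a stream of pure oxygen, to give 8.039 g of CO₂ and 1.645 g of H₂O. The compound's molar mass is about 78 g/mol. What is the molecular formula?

C6H6

mol C = 8.039 g CO₂ ÷ 44.009 g/mol = 0.18267 mol
mol H = 2 × 1.645 g H₂O ÷ 18.015 g/mol = 0.18263 mol
Divide by the smallest (0.18263 mol): C 1.000, H 1.000
Empirical formula: CH
Empirical-formula mass = 13.02 g/mol; 78 ÷ 13.02 ≈ 6, so the molecular formula is C6H6.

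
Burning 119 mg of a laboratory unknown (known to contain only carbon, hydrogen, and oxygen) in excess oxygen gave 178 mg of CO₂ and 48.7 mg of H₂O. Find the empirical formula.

mol C = 0.178 g CO₂ ÷ 44.009 g/mol = 0.004045 mol
mol H = 2 × 0.0487 g H₂O ÷ 18.015 g/mol = 0.005407 mol
mass O = 0.119 − (0.04858 + 0.005450) = 0.06497 g → mol O = 0.06497 ÷ 15.999 = 0.004061 mol
Divide by the smallest (0.004045 mol): C 1.000, H 1.337, O 1.004
Multiplying each by 3 gives whole numbers: C 3.00, H 4.01, O 3.01

C3H4O3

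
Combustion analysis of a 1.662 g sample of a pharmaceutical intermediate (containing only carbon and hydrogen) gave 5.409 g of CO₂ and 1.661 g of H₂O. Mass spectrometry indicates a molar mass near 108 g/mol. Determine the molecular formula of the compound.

mol C = 5.409 g CO₂ ÷ 44.009 g/mol = 0.12291 mol
mol H = 2 × 1.661 g H₂O ÷ 18.015 g/mol = 0.18440 mol
Divide by the smallest (0.12291 mol): C 1.000, H 1.500
Multiplying each by 2 gives whole numbers: C 2.00, H 3.00
Empirical formula: C2H3
Empirical-formula mass = 27.05 g/mol; 108 ÷ 27.05 ≈ 4, so the molecular formula is C8H12.

C8H12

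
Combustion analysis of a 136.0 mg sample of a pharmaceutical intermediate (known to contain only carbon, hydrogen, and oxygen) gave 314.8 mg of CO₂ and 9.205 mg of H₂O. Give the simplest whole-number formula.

C7HO3

mol C = 0.3148 g CO₂ ÷ 44.009 g/mol = 0.0071531 mol
mol H = 2 × 0.009205 g H₂O ÷ 18.015 g/mol = 0.0010219 mol
mass O = 0.1360 − (0.085916 + 0.0010301) = 0.049054 g → mol O = 0.049054 ÷ 15.999 = 0.0030661 mol
Divide by the smallest (0.0010219 mol): C 7.000, H 1.000, O 3.000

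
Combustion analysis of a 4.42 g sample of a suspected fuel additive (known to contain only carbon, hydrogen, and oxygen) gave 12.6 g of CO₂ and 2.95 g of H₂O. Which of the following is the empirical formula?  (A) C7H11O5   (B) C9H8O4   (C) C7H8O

mol C = 12.6 g CO₂ ÷ 44.009 g/mol = 0.2863 mol
mol H = 2 × 2.95 g H₂O ÷ 18.015 g/mol = 0.3275 mol
mass O = 4.42 − (3.439 + 0.3301) = 0.6511 g → mol O = 0.6511 ÷ 15.999 = 0.04069 mol
Divide by the smallest (0.04069 mol): C 7.036, H 8.048, O 1.000

(C) C7H8O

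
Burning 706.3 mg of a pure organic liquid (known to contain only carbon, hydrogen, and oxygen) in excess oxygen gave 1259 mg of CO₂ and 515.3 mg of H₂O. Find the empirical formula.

C3H6O2

mol C = 1.259 g CO₂ ÷ 44.009 g/mol = 0.028608 mol
mol H = 2 × 0.5153 g H₂O ÷ 18.015 g/mol = 0.057208 mol
mass O = 0.7063 − (0.34361 + 0.057666) = 0.30503 g → mol O = 0.30503 ÷ 15.999 = 0.019065 mol
Divide by the smallest (0.019065 mol): C 1.501, H 3.001, O 1.000
Multiplying each by 2 gives whole numbers: C 3.00, H 6.00, O 2.00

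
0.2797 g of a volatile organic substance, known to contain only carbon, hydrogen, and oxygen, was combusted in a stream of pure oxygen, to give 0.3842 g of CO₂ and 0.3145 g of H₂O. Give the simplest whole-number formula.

CH4O

mol C = 0.3842 g CO₂ ÷ 44.009 g/mol = 0.0087300 mol
mol H = 2 × 0.3145 g H₂O ÷ 18.015 g/mol = 0.034915 mol
mass O = 0.2797 − (0.10486 + 0.035195) = 0.13965 g → mol O = 0.13965 ÷ 15.999 = 0.0087286 mol
Divide by the smallest (0.0087286 mol): C 1.000, H 4.000, O 1.000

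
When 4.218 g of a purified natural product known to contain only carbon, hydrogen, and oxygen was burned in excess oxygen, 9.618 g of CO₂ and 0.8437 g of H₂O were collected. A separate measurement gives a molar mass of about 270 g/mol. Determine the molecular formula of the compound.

mol C = 9.618 g CO₂ ÷ 44.009 g/mol = 0.21855 mol
mol H = 2 × 0.8437 g H₂O ÷ 18.015 g/mol = 0.093666 mol
mass O = 4.218 − (2.6250 + 0.094416) = 1.4986 g → mol O = 1.4986 ÷ 15.999 = 0.093670 mol
Divide by the smallest (0.093666 mol): C 2.333, H 1.000, O 1.000
Multiplying each by 3 gives whole numbers: C 7.00, H 3.00, O 3.00
Empirical formula: C7H3O3
Empirical-formula mass = 135.10 g/mol; 270 ÷ 135.10 ≈ 2, so the molecular formula is C14H6O6.

C14H6O6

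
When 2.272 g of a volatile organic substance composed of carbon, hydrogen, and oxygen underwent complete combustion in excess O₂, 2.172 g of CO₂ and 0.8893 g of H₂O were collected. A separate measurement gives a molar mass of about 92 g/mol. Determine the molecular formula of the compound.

C2H4O4

mol C = 2.172 g CO₂ ÷ 44.009 g/mol = 0.049354 mol
mol H = 2 × 0.8893 g H₂O ÷ 18.015 g/mol = 0.098729 mol
mass O = 2.272 − (0.59279 + 0.099519) = 1.5797 g → mol O = 1.5797 ÷ 15.999 = 0.098737 mol
Divide by the smallest (0.049354 mol): C 1.000, H 2.000, O 2.001
Empirical formula: CH2O2
Empirical-formula mass = 46.02 g/mol; 92 ÷ 46.02 ≈ 2, so the molecular formula is C2H4O4.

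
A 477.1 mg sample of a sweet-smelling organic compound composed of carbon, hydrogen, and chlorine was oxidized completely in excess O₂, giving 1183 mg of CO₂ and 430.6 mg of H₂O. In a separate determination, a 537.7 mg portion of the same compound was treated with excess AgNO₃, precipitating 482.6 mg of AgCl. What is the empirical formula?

mol C = 1.183 g CO₂ ÷ 44.009 g/mol = 0.026881 mol
mol H = 2 × 0.4306 g H₂O ÷ 18.015 g/mol = 0.047805 mol
From the AgCl data: mol Cl per gram of compound = (0.4826 ÷ 143.318) ÷ 0.5377 = 0.0062625 mol/g, so in the 0.4771 g combustion sample mol Cl = 0.0029878 mol
Divide by the smallest (0.0029878 mol): C 8.997, H 16.000, Cl 1.000

C9H16Cl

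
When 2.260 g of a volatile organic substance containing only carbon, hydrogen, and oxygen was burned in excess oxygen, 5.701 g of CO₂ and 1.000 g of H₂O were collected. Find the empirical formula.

C7H6O2

mol C = 5.701 g CO₂ ÷ 44.009 g/mol = 0.12954 mol
mol H = 2 × 1.000 g H₂O ÷ 18.015 g/mol = 0.11102 mol
mass O = 2.260 − (1.5559 + 0.11191) = 0.59217 g → mol O = 0.59217 ÷ 15.999 = 0.037013 mol
Divide by the smallest (0.037013 mol): C 3.500, H 2.999, O 1.000
Multiplying each by 2 gives whole numbers: C 7.00, H 6.00, O 2.00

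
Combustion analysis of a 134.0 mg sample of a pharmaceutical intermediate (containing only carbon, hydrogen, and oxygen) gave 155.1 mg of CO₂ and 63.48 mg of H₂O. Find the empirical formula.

C2H4O3

mol C = 0.1551 g CO₂ ÷ 44.009 g/mol = 0.0035243 mol
mol H = 2 × 0.06348 g H₂O ÷ 18.015 g/mol = 0.0070475 mol
mass O = 0.1340 − (0.042330 + 0.0071038) = 0.084566 g → mol O = 0.084566 ÷ 15.999 = 0.0052857 mol
Divide by the smallest (0.0035243 mol): C 1.000, H 2.000, O 1.500
Multiplying each by 2 gives whole numbers: C 2.00, H 4.00, O 3.00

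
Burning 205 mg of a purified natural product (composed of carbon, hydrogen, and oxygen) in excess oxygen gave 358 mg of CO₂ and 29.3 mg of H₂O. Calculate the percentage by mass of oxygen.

mol C = 0.358 g CO₂ ÷ 44.009 g/mol = 0.008135 mol
mol H = 2 × 0.0293 g H₂O ÷ 18.015 g/mol = 0.003253 mol
mass O = 0.205 − (0.09771 + 0.003279) = 0.1040 g → mol O = 0.1040 ÷ 15.999 = 0.006501 mol
mass % O = 0.1040 g ÷ 0.205 g × 100%

50.7%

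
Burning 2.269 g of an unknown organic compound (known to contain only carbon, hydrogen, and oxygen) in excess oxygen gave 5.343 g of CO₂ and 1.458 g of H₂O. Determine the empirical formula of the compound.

C3H4O

mol C = 5.343 g CO₂ ÷ 44.009 g/mol = 0.12141 mol
mol H = 2 × 1.458 g H₂O ÷ 18.015 g/mol = 0.16187 mol
mass O = 2.269 − (1.4582 + 0.16316) = 0.64762 g → mol O = 0.64762 ÷ 15.999 = 0.040479 mol
Divide by the smallest (0.040479 mol): C 2.999, H 3.999, O 1.000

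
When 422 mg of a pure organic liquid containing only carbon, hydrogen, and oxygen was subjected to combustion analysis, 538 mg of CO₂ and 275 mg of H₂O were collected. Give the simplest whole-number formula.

C4H10O5

mol C = 0.538 g CO₂ ÷ 44.009 g/mol = 0.01222 mol
mol H = 2 × 0.275 g H₂O ÷ 18.015 g/mol = 0.03053 mol
mass O = 0.422 − (0.1468 + 0.03077) = 0.2444 g → mol O = 0.2444 ÷ 15.999 = 0.01528 mol
Divide by the smallest (0.01222 mol): C 1.000, H 2.497, O 1.250
Multiplying each by 4 gives whole numbers: C 4.00, H 9.99, O 5.00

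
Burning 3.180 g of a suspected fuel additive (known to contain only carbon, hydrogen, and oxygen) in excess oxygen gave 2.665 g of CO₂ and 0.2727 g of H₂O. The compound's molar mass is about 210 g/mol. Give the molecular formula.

mol C = 2.665 g CO₂ ÷ 44.009 g/mol = 0.060556 mol
mol H = 2 × 0.2727 g H₂O ÷ 18.015 g/mol = 0.030275 mol
mass O = 3.180 − (0.72734 + 0.030517) = 2.4221 g → mol O = 2.4221 ÷ 15.999 = 0.15139 mol
Divide by the smallest (0.030275 mol): C 2.000, H 1.000, O 5.001
Empirical formula: C2HO5
Empirical-formula mass = 105.03 g/mol; 210 ÷ 105.03 ≈ 2, so the molecular formula is C4H2O10.

C4H2O10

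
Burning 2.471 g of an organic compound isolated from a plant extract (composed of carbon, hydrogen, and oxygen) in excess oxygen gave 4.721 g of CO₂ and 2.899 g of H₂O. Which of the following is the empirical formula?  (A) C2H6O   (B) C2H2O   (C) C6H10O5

(A) C2H6O

mol C = 4.721 g CO₂ ÷ 44.009 g/mol = 0.10727 mol
mol H = 2 × 2.899 g H₂O ÷ 18.015 g/mol = 0.32184 mol
mass O = 2.471 − (1.2885 + 0.32442) = 0.85812 g → mol O = 0.85812 ÷ 15.999 = 0.053636 mol
Divide by the smallest (0.053636 mol): C 2.000, H 6.001, O 1.000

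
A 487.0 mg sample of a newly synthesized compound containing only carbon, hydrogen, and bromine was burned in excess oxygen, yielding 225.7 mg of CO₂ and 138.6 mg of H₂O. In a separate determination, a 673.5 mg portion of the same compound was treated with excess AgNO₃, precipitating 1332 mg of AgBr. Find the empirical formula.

mol C = 0.2257 g CO₂ ÷ 44.009 g/mol = 0.0051285 mol
mol H = 2 × 0.1386 g H₂O ÷ 18.015 g/mol = 0.015387 mol
From the AgBr data: mol Br per gram of compound = (1.332 ÷ 187.772) ÷ 0.6735 = 0.010533 mol/g, so in the 0.4870 g combustion sample mol Br = 0.0051294 mol
Divide by the smallest (0.0051285 mol): C 1.000, H 3.000, Br 1.000

CH3Br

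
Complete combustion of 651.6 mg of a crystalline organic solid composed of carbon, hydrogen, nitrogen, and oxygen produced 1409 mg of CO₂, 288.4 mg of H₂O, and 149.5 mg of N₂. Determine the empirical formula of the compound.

C6H6N2O

mol C = 1.409 g CO₂ ÷ 44.009 g/mol = 0.032016 mol
mol H = 2 × 0.2884 g H₂O ÷ 18.015 g/mol = 0.032018 mol
mol N = 2 × 0.1495 g N₂ ÷ 28.014 g/mol = 0.010673 mol
mass O = 0.6516 − (0.38455 + 0.032274 + 0.14950) = 0.085280 g → mol O = 0.085280 ÷ 15.999 = 0.0053303 mol
Divide by the smallest (0.0053303 mol): C 6.006, H 6.007, N 2.002, O 1.000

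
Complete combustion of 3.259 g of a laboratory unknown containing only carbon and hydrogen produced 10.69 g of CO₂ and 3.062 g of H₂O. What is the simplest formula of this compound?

mol C = 10.69 g CO₂ ÷ 44.009 g/mol = 0.24290 mol
mol H = 2 × 3.062 g H₂O ÷ 18.015 g/mol = 0.33994 mol
Divide by the smallest (0.24290 mol): C 1.000, H 1.399
Multiplying each by 5 gives whole numbers: C 5.00, H 7.00

C5H7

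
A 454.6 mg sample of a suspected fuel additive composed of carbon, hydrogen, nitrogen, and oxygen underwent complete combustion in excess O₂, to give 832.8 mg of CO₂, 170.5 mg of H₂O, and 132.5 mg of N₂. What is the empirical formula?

mol C = 0.8328 g CO₂ ÷ 44.009 g/mol = 0.018923 mol
mol H = 2 × 0.1705 g H₂O ÷ 18.015 g/mol = 0.018929 mol
mol N = 2 × 0.1325 g N₂ ÷ 28.014 g/mol = 0.0094596 mol
mass O = 0.4546 − (0.22729 + 0.019080 + 0.13250) = 0.075731 g → mol O = 0.075731 ÷ 15.999 = 0.0047335 mol
Divide by the smallest (0.0047335 mol): C 3.998, H 3.999, N 1.998, O 1.000

C4H4N2O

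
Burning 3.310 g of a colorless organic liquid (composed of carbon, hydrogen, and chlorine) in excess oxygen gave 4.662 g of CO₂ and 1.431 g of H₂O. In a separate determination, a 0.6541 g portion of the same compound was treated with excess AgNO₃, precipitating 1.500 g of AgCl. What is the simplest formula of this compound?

C2H3Cl

mol C = 4.662 g CO₂ ÷ 44.009 g/mol = 0.10593 mol
mol H = 2 × 1.431 g H₂O ÷ 18.015 g/mol = 0.15887 mol
From the AgCl data: mol Cl per gram of compound = (1.500 ÷ 143.318) ÷ 0.6541 = 0.016001 mol/g, so in the 3.310 g combustion sample mol Cl = 0.052963 mol
Divide by the smallest (0.052963 mol): C 2.000, H 3.000, Cl 1.000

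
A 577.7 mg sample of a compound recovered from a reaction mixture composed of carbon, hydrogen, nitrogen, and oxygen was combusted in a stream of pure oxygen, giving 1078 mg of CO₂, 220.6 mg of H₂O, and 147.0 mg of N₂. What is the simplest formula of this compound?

mol C = 1.078 g CO₂ ÷ 44.009 g/mol = 0.024495 mol
mol H = 2 × 0.2206 g H₂O ÷ 18.015 g/mol = 0.024491 mol
mol N = 2 × 0.1470 g N₂ ÷ 28.014 g/mol = 0.010495 mol
mass O = 0.5777 − (0.29421 + 0.024687 + 0.14700) = 0.11180 g → mol O = 0.11180 ÷ 15.999 = 0.0069882 mol
Divide by the smallest (0.0069882 mol): C 3.505, H 3.505, N 1.502, O 1.000
Multiplying each by 2 gives whole numbers: C 7.01, H 7.01, N 3.00, O 2.00

C7H7N3O2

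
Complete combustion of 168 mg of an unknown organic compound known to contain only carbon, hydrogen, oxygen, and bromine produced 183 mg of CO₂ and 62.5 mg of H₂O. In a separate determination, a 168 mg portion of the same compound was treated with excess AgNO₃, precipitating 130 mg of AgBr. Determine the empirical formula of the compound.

mol C = 0.183 g CO₂ ÷ 44.009 g/mol = 0.004158 mol
mol H = 2 × 0.0625 g H₂O ÷ 18.015 g/mol = 0.006939 mol
From the AgBr data: mol Br per gram of compound = (0.130 ÷ 187.772) ÷ 0.168 = 0.004121 mol/g, so in the 0.168 g combustion sample mol Br = 0.0006923 mol
mass O = 0.168 − (0.04994 + 0.006994 + 0.05532) = 0.05574 g → mol O = 0.05574 ÷ 15.999 = 0.003484 mol
Divide by the smallest (0.0006923 mol): C 6.006, H 10.022, Br 1.000, O 5.032

C6H10BrO5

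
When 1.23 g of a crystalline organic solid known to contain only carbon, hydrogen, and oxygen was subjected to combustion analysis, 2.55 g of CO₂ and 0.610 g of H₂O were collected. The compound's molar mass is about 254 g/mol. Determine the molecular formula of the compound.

mol C = 2.55 g CO₂ ÷ 44.009 g/mol = 0.05794 mol
mol H = 2 × 0.610 g H₂O ÷ 18.015 g/mol = 0.06772 mol
mass O = 1.23 − (0.6959 + 0.06826) = 0.4658 g → mol O = 0.4658 ÷ 15.999 = 0.02911 mol
Divide by the smallest (0.02911 mol): C 1.990, H 2.326, O 1.000
Multiplying each by 3 gives whole numbers: C 5.97, H 6.98, O 3.00
Empirical formula: C6H7O3
Empirical-formula mass = 127.12 g/mol; 254 ÷ 127.12 ≈ 2, so the molecular formula is C12H14O6.

C12H14O6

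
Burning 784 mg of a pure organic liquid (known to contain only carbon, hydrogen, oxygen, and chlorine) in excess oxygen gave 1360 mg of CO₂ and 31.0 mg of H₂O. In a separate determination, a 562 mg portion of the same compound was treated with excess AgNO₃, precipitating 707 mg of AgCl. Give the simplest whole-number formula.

C9HCl2O3

mol C = 1.36 g CO₂ ÷ 44.009 g/mol = 0.03090 mol
mol H = 2 × 0.0310 g H₂O ÷ 18.015 g/mol = 0.003442 mol
From the AgCl data: mol Cl per gram of compound = (0.707 ÷ 143.318) ÷ 0.562 = 0.008778 mol/g, so in the 0.784 g combustion sample mol Cl = 0.006882 mol
mass O = 0.784 − (0.3712 + 0.003469 + 0.2440) = 0.1654 g → mol O = 0.1654 ÷ 15.999 = 0.01034 mol
Divide by the smallest (0.003442 mol): C 8.979, H 1.000, Cl 2.000, O 3.004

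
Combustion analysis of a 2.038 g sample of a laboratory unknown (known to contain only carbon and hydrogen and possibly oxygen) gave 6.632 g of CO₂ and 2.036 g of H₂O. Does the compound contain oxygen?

no

mol C = 6.632 g CO₂ ÷ 44.009 g/mol = 0.15070 mol
mol H = 2 × 2.036 g H₂O ÷ 18.015 g/mol = 0.22603 mol
C and H together account for 2.0379 g — essentially the entire 2.038 g sample — so the compound contains no oxygen.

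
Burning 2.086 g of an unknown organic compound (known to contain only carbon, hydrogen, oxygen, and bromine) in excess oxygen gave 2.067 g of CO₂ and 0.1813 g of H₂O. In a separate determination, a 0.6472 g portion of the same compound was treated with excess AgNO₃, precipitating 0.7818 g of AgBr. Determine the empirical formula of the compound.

C7H3Br2O4

mol C = 2.067 g CO₂ ÷ 44.009 g/mol = 0.046968 mol
mol H = 2 × 0.1813 g H₂O ÷ 18.015 g/mol = 0.020128 mol
From the AgBr data: mol Br per gram of compound = (0.7818 ÷ 187.772) ÷ 0.6472 = 0.0064332 mol/g, so in the 2.086 g combustion sample mol Br = 0.013420 mol
mass O = 2.086 − (0.56413 + 0.020289 + 1.0723) = 0.42930 g → mol O = 0.42930 ÷ 15.999 = 0.026833 mol
Divide by the smallest (0.013420 mol): C 3.500, H 1.500, Br 1.000, O 2.000
Multiplying each by 2 gives whole numbers: C 7.00, H 3.00, Br 2.00, O 4.00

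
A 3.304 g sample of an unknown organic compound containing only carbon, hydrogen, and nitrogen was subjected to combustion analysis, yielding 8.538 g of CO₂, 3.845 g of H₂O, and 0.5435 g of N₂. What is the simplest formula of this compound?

C5H11N

mol C = 8.538 g CO₂ ÷ 44.009 g/mol = 0.19401 mol
mol H = 2 × 3.845 g H₂O ÷ 18.015 g/mol = 0.42687 mol
mol N = 2 × 0.5435 g N₂ ÷ 28.014 g/mol = 0.038802 mol
Divide by the smallest (0.038802 mol): C 5.000, H 11.001, N 1.000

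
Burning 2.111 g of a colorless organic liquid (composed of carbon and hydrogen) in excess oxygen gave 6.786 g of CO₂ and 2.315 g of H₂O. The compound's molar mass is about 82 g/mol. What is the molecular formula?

C6H10

mol C = 6.786 g CO₂ ÷ 44.009 g/mol = 0.15420 mol
mol H = 2 × 2.315 g H₂O ÷ 18.015 g/mol = 0.25701 mol
Divide by the smallest (0.15420 mol): C 1.000, H 1.667
Multiplying each by 3 gives whole numbers: C 3.00, H 5.00
Empirical formula: C3H5
Empirical-formula mass = 41.07 g/mol; 82 ÷ 41.07 ≈ 2, so the molecular formula is C6H10.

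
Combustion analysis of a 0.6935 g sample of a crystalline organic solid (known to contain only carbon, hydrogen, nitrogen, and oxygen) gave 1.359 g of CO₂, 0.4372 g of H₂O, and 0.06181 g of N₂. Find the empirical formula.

C7H11NO3

mol C = 1.359 g CO₂ ÷ 44.009 g/mol = 0.030880 mol
mol H = 2 × 0.4372 g H₂O ÷ 18.015 g/mol = 0.048537 mol
mol N = 2 × 0.06181 g N₂ ÷ 28.014 g/mol = 0.0044128 mol
mass O = 0.6935 − (0.37090 + 0.048926 + 0.061810) = 0.21186 g → mol O = 0.21186 ÷ 15.999 = 0.013242 mol
Divide by the smallest (0.0044128 mol): C 6.998, H 10.999, N 1.000, O 3.001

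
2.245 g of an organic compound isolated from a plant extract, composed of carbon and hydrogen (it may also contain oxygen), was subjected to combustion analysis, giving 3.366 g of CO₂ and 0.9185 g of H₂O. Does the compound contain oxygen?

yes

mol C = 3.366 g CO₂ ÷ 44.009 g/mol = 0.076484 mol
mol H = 2 × 0.9185 g H₂O ÷ 18.015 g/mol = 0.10197 mol
C and H account for only 1.0214 g of the 2.245 g sample; the remaining 1.2236 g must be oxygen.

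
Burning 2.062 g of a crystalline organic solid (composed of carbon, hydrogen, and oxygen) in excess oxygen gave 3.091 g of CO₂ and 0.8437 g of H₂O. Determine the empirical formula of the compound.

C3H4O3

mol C = 3.091 g CO₂ ÷ 44.009 g/mol = 0.070236 mol
mol H = 2 × 0.8437 g H₂O ÷ 18.015 g/mol = 0.093666 mol
mass O = 2.062 − (0.84360 + 0.094416) = 1.1240 g → mol O = 1.1240 ÷ 15.999 = 0.070253 mol
Divide by the smallest (0.070236 mol): C 1.000, H 1.334, O 1.000
Multiplying each by 3 gives whole numbers: C 3.00, H 4.00, O 3.00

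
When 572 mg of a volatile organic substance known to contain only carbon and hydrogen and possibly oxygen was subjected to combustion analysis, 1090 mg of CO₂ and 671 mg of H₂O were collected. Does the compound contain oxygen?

mol C = 1.09 g CO₂ ÷ 44.009 g/mol = 0.02477 mol
mol H = 2 × 0.671 g H₂O ÷ 18.015 g/mol = 0.07449 mol
C and H account for only 0.3726 g of the 0.572 g sample; the remaining 0.1994 g must be oxygen.

yes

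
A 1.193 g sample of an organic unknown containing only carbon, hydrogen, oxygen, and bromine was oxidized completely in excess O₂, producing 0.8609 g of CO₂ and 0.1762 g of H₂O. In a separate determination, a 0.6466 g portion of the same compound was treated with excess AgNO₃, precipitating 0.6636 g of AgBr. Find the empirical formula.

C3H3BrO4

mol C = 0.8609 g CO₂ ÷ 44.009 g/mol = 0.019562 mol
mol H = 2 × 0.1762 g H₂O ÷ 18.015 g/mol = 0.019561 mol
From the AgBr data: mol Br per gram of compound = (0.6636 ÷ 187.772) ÷ 0.6466 = 0.0054656 mol/g, so in the 1.193 g combustion sample mol Br = 0.0065205 mol
mass O = 1.193 − (0.23496 + 0.019718 + 0.52101) = 0.41731 g → mol O = 0.41731 ÷ 15.999 = 0.026084 mol
Divide by the smallest (0.0065205 mol): C 3.000, H 3.000, Br 1.000, O 4.000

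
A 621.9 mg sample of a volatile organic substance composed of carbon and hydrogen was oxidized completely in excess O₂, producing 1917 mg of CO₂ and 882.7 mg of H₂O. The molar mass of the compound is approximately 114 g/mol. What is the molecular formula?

mol C = 1.917 g CO₂ ÷ 44.009 g/mol = 0.043559 mol
mol H = 2 × 0.8827 g H₂O ÷ 18.015 g/mol = 0.097996 mol
Divide by the smallest (0.043559 mol): C 1.000, H 2.250
Multiplying each by 4 gives whole numbers: C 4.00, H 9.00
Empirical formula: C4H9
Empirical-formula mass = 57.12 g/mol; 114 ÷ 57.12 ≈ 2, so the molecular formula is C8H18.

C8H18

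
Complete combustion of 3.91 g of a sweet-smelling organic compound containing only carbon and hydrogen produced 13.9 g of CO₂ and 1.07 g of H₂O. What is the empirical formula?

C8H3

mol C = 13.9 g CO₂ ÷ 44.009 g/mol = 0.3158 mol
mol H = 2 × 1.07 g H₂O ÷ 18.015 g/mol = 0.1188 mol
Divide by the smallest (0.1188 mol): C 2.659, H 1.000
Multiplying each by 3 gives whole numbers: C 7.98, H 3.00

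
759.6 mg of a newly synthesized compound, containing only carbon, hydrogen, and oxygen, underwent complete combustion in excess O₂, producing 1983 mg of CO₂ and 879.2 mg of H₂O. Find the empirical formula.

C6H13O

mol C = 1.983 g CO₂ ÷ 44.009 g/mol = 0.045059 mol
mol H = 2 × 0.8792 g H₂O ÷ 18.015 g/mol = 0.097608 mol
mass O = 0.7596 − (0.54120 + 0.098388) = 0.12001 g → mol O = 0.12001 ÷ 15.999 = 0.0075010 mol
Divide by the smallest (0.0075010 mol): C 6.007, H 13.013, O 1.000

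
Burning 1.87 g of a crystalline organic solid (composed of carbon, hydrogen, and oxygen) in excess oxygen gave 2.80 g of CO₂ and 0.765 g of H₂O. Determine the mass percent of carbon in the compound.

mol C = 2.80 g CO₂ ÷ 44.009 g/mol = 0.06362 mol
mol H = 2 × 0.765 g H₂O ÷ 18.015 g/mol = 0.08493 mol
mass O = 1.87 − (0.7642 + 0.08561) = 1.020 g → mol O = 1.020 ÷ 15.999 = 0.06377 mol
mass % C = 0.7642 g ÷ 1.87 g × 100%

40.9%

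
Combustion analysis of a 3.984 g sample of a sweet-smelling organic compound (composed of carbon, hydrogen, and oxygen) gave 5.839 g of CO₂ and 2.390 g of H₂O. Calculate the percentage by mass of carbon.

40.00%

mol C = 5.839 g CO₂ ÷ 44.009 g/mol = 0.13268 mol
mol H = 2 × 2.390 g H₂O ÷ 18.015 g/mol = 0.26533 mol
mass O = 3.984 − (1.5936 + 0.26746) = 2.1230 g → mol O = 2.1230 ÷ 15.999 = 0.13269 mol
mass % C = 1.5936 g ÷ 3.984 g × 100%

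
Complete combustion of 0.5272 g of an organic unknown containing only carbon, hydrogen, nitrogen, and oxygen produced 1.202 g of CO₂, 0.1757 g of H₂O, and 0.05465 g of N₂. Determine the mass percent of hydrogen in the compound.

3.73%

mol C = 1.202 g CO₂ ÷ 44.009 g/mol = 0.027313 mol
mol H = 2 × 0.1757 g H₂O ÷ 18.015 g/mol = 0.019506 mol
mol N = 2 × 0.05465 g N₂ ÷ 28.014 g/mol = 0.0039016 mol
mass O = 0.5272 − (0.32805 + 0.019662 + 0.054650) = 0.12484 g → mol O = 0.12484 ÷ 15.999 = 0.0078028 mol
mass % H = 0.019662 g ÷ 0.5272 g × 100%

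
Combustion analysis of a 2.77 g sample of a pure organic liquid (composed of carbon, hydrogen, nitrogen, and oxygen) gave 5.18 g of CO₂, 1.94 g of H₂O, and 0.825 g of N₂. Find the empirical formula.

C6H11N3O

mol C = 5.18 g CO₂ ÷ 44.009 g/mol = 0.1177 mol
mol H = 2 × 1.94 g H₂O ÷ 18.015 g/mol = 0.2154 mol
mol N = 2 × 0.825 g N₂ ÷ 28.014 g/mol = 0.05890 mol
mass O = 2.77 − (1.414 + 0.2171 + 0.8250) = 0.3142 g → mol O = 0.3142 ÷ 15.999 = 0.01964 mol
Divide by the smallest (0.01964 mol): C 5.994, H 10.968, N 2.999, O 1.000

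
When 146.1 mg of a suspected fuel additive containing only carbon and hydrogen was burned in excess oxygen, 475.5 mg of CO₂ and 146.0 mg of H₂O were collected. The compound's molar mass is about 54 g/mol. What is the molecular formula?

mol C = 0.4755 g CO₂ ÷ 44.009 g/mol = 0.010805 mol
mol H = 2 × 0.1460 g H₂O ÷ 18.015 g/mol = 0.016209 mol
Divide by the smallest (0.010805 mol): C 1.000, H 1.500
Multiplying each by 2 gives whole numbers: C 2.00, H 3.00
Empirical formula: C2H3
Empirical-formula mass = 27.05 g/mol; 54 ÷ 27.05 ≈ 2, so the molecular formula is C4H6.

C4H6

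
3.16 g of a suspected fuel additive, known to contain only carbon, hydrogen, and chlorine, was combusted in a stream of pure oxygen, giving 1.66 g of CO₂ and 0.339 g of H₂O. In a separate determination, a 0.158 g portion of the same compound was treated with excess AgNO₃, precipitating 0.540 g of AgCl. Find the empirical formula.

mol C = 1.66 g CO₂ ÷ 44.009 g/mol = 0.03772 mol
mol H = 2 × 0.339 g H₂O ÷ 18.015 g/mol = 0.03764 mol
From the AgCl data: mol Cl per gram of compound = (0.540 ÷ 143.318) ÷ 0.158 = 0.02385 mol/g, so in the 3.16 g combustion sample mol Cl = 0.07536 mol
Divide by the smallest (0.03764 mol): C 1.002, H 1.000, Cl 2.002

CHCl2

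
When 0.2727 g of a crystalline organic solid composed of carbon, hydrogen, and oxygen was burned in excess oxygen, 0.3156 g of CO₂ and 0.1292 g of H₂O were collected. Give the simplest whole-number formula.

C2H4O3

mol C = 0.3156 g CO₂ ÷ 44.009 g/mol = 0.0071713 mol
mol H = 2 × 0.1292 g H₂O ÷ 18.015 g/mol = 0.014344 mol
mass O = 0.2727 − (0.086134 + 0.014458) = 0.17211 g → mol O = 0.17211 ÷ 15.999 = 0.010757 mol
Divide by the smallest (0.0071713 mol): C 1.000, H 2.000, O 1.500
Multiplying each by 2 gives whole numbers: C 2.00, H 4.00, O 3.00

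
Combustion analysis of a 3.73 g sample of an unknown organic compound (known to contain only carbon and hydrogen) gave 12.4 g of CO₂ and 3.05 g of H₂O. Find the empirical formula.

mol C = 12.4 g CO₂ ÷ 44.009 g/mol = 0.2818 mol
mol H = 2 × 3.05 g H₂O ÷ 18.015 g/mol = 0.3386 mol
Divide by the smallest (0.2818 mol): C 1.000, H 1.202
Multiplying each by 5 gives whole numbers: C 5.00, H 6.01

C5H6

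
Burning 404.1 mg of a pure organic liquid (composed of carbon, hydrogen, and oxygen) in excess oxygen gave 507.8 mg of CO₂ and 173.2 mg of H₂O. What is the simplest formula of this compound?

mol C = 0.5078 g CO₂ ÷ 44.009 g/mol = 0.011539 mol
mol H = 2 × 0.1732 g H₂O ÷ 18.015 g/mol = 0.019228 mol
mass O = 0.4041 − (0.13859 + 0.019382) = 0.24613 g → mol O = 0.24613 ÷ 15.999 = 0.015384 mol
Divide by the smallest (0.011539 mol): C 1.000, H 1.666, O 1.333
Multiplying each by 3 gives whole numbers: C 3.00, H 5.00, O 4.00

C3H5O4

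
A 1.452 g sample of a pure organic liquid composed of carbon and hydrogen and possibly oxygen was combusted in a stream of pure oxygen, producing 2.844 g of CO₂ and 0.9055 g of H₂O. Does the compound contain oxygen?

yes

mol C = 2.844 g CO₂ ÷ 44.009 g/mol = 0.064623 mol
mol H = 2 × 0.9055 g H₂O ÷ 18.015 g/mol = 0.10053 mol
C and H account for only 0.87752 g of the 1.452 g sample; the remaining 0.57448 g must be oxygen.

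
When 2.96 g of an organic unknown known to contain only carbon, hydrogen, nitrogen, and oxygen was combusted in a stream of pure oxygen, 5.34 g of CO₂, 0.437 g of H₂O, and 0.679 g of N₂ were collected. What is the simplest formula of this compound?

mol C = 5.34 g CO₂ ÷ 44.009 g/mol = 0.1213 mol
mol H = 2 × 0.437 g H₂O ÷ 18.015 g/mol = 0.04852 mol
mol N = 2 × 0.679 g N₂ ÷ 28.014 g/mol = 0.04848 mol
mass O = 2.96 − (1.457 + 0.04890 + 0.6790) = 0.7747 g → mol O = 0.7747 ÷ 15.999 = 0.04842 mol
Divide by the smallest (0.04842 mol): C 2.506, H 1.002, N 1.001, O 1.000
Multiplying each by 2 gives whole numbers: C 5.01, H 2.00, N 2.00, O 2.00

C5H2N2O2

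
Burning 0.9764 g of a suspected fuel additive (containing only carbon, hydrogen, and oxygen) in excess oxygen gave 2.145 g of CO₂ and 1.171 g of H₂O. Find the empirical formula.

mol C = 2.145 g CO₂ ÷ 44.009 g/mol = 0.048740 mol
mol H = 2 × 1.171 g H₂O ÷ 18.015 g/mol = 0.13000 mol
mass O = 0.9764 − (0.58542 + 0.13104) = 0.25994 g → mol O = 0.25994 ÷ 15.999 = 0.016247 mol
Divide by the smallest (0.016247 mol): C 3.000, H 8.001, O 1.000

C3H8O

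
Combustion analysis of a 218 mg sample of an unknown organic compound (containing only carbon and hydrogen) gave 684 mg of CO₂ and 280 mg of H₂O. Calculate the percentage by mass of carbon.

mol C = 0.684 g CO₂ ÷ 44.009 g/mol = 0.01554 mol
mol H = 2 × 0.280 g H₂O ÷ 18.015 g/mol = 0.03109 mol
mass % C = 0.1867 g ÷ 0.218 g × 100%

85.6%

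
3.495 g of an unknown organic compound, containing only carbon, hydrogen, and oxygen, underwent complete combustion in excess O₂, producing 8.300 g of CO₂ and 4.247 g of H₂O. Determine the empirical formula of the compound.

mol C = 8.300 g CO₂ ÷ 44.009 g/mol = 0.18860 mol
mol H = 2 × 4.247 g H₂O ÷ 18.015 g/mol = 0.47150 mol
mass O = 3.495 − (2.2652 + 0.47527) = 0.75448 g → mol O = 0.75448 ÷ 15.999 = 0.047158 mol
Divide by the smallest (0.047158 mol): C 3.999, H 9.998, O 1.000

C4H10O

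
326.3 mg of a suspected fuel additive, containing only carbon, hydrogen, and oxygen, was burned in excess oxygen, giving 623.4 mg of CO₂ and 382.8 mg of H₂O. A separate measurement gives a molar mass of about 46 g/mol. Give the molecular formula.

mol C = 0.6234 g CO₂ ÷ 44.009 g/mol = 0.014165 mol
mol H = 2 × 0.3828 g H₂O ÷ 18.015 g/mol = 0.042498 mol
mass O = 0.3263 − (0.17014 + 0.042838) = 0.11332 g → mol O = 0.11332 ÷ 15.999 = 0.0070831 mol
Divide by the smallest (0.0070831 mol): C 2.000, H 6.000, O 1.000
Empirical formula: C2H6O
Empirical-formula mass = 46.07 g/mol; 46 ÷ 46.07 ≈ 1, so the molecular formula is C2H6O.

C2H6O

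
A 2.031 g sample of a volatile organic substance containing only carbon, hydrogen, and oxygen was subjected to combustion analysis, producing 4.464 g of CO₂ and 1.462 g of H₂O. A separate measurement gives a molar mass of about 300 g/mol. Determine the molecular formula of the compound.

mol C = 4.464 g CO₂ ÷ 44.009 g/mol = 0.10143 mol
mol H = 2 × 1.462 g H₂O ÷ 18.015 g/mol = 0.16231 mol
mass O = 2.031 − (1.2183 + 0.16361) = 0.64907 g → mol O = 0.64907 ÷ 15.999 = 0.040569 mol
Divide by the smallest (0.040569 mol): C 2.500, H 4.001, O 1.000
Multiplying each by 2 gives whole numbers: C 5.00, H 8.00, O 2.00
Empirical formula: C5H8O2
Empirical-formula mass = 100.12 g/mol; 300 ÷ 100.12 ≈ 3, so the molecular formula is C15H24O6.

C15H24O6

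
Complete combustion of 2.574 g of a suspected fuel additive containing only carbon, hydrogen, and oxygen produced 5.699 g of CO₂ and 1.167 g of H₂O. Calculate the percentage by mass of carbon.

mol C = 5.699 g CO₂ ÷ 44.009 g/mol = 0.12950 mol
mol H = 2 × 1.167 g H₂O ÷ 18.015 g/mol = 0.12956 mol
mass O = 2.574 − (1.5554 + 0.13060) = 0.88803 g → mol O = 0.88803 ÷ 15.999 = 0.055505 mol
mass % C = 1.5554 g ÷ 2.574 g × 100%

60.43%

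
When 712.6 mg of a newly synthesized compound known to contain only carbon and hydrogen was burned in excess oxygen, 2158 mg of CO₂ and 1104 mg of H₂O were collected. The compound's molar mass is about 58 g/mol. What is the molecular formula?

mol C = 2.158 g CO₂ ÷ 44.009 g/mol = 0.049035 mol
mol H = 2 × 1.104 g H₂O ÷ 18.015 g/mol = 0.12256 mol
Divide by the smallest (0.049035 mol): C 1.000, H 2.500
Multiplying each by 2 gives whole numbers: C 2.00, H 5.00
Empirical formula: C2H5
Empirical-formula mass = 29.06 g/mol; 58 ÷ 29.06 ≈ 2, so the molecular formula is C4H10.

C4H10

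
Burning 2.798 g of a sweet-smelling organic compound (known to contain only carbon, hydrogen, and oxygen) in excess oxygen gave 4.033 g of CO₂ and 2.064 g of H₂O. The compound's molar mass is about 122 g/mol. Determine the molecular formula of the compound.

C4H10O4

mol C = 4.033 g CO₂ ÷ 44.009 g/mol = 0.091640 mol
mol H = 2 × 2.064 g H₂O ÷ 18.015 g/mol = 0.22914 mol
mass O = 2.798 − (1.1007 + 0.23098) = 1.4663 g → mol O = 1.4663 ÷ 15.999 = 0.091651 mol
Divide by the smallest (0.091640 mol): C 1.000, H 2.500, O 1.000
Multiplying each by 2 gives whole numbers: C 2.00, H 5.00, O 2.00
Empirical formula: C2H5O2
Empirical-formula mass = 61.06 g/mol; 122 ÷ 61.06 ≈ 2, so the molecular formula is C4H10O4.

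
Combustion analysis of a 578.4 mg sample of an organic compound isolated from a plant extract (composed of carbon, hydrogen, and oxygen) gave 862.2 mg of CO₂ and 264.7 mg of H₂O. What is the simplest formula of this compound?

C2H3O2

mol C = 0.8622 g CO₂ ÷ 44.009 g/mol = 0.019591 mol
mol H = 2 × 0.2647 g H₂O ÷ 18.015 g/mol = 0.029387 mol
mass O = 0.5784 − (0.23531 + 0.029622) = 0.31347 g → mol O = 0.31347 ÷ 15.999 = 0.019593 mol
Divide by the smallest (0.019591 mol): C 1.000, H 1.500, O 1.000
Multiplying each by 2 gives whole numbers: C 2.00, H 3.00, O 2.00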